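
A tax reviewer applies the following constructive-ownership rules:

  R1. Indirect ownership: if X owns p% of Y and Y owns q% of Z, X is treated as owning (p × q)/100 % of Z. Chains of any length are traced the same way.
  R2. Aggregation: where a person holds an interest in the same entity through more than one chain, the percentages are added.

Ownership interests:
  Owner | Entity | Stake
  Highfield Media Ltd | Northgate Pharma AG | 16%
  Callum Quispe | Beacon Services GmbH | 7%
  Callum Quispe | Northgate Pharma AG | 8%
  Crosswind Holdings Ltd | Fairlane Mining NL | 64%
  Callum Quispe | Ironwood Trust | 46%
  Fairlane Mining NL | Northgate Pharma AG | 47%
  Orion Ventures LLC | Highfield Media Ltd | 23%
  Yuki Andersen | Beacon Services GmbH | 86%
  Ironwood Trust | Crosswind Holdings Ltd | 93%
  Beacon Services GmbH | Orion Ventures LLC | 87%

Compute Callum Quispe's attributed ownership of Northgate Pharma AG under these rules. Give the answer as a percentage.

21.092336%

Chain via Beacon Services GmbH → Orion Ventures LLC → Highfield Media Ltd (R1): 7% × 87% × 23% × 16% = 0.224112% of Northgate Pharma AG.
Chain via Ironwood Trust → Crosswind Holdings Ltd → Fairlane Mining NL (R1): 46% × 93% × 64% × 47% = 12.868224% of Northgate Pharma AG.
Direct interest in Northgate Pharma AG: 8%.
Aggregating (R2): 0.224112% + 12.868224% + 8% = 21.092336%.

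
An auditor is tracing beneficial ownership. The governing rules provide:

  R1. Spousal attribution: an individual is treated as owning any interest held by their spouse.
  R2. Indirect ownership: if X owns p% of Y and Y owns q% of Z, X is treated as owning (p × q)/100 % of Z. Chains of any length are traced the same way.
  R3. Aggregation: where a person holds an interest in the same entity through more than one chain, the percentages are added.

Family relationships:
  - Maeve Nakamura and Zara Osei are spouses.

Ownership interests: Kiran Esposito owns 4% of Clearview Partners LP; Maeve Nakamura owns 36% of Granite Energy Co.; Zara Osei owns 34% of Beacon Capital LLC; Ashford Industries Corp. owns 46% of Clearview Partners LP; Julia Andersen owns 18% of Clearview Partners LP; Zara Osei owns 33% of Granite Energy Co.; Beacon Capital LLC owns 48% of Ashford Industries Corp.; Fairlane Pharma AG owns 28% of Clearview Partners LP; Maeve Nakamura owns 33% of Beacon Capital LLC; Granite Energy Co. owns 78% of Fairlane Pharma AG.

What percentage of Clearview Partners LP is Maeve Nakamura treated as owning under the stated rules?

By spousal attribution (R1), Maeve Nakamura is treated as also owning Zara Osei's interest in Beacon Capital LLC, giving 33% + 34% = 67%.
By spousal attribution (R1), Maeve Nakamura is treated as also owning Zara Osei's interest in Granite Energy Co, giving 36% + 33% = 69%.
Chain via Beacon Capital LLC → Ashford Industries Corp. (R2): 67% × 48% × 46% = 14.7936% of Clearview Partners LP.
Chain via Granite Energy Co. → Fairlane Pharma AG (R2): 69% × 78% × 28% = 15.0696% of Clearview Partners LP.
Aggregating (R3): 14.7936% + 15.0696% = 29.8632%.

29.8632%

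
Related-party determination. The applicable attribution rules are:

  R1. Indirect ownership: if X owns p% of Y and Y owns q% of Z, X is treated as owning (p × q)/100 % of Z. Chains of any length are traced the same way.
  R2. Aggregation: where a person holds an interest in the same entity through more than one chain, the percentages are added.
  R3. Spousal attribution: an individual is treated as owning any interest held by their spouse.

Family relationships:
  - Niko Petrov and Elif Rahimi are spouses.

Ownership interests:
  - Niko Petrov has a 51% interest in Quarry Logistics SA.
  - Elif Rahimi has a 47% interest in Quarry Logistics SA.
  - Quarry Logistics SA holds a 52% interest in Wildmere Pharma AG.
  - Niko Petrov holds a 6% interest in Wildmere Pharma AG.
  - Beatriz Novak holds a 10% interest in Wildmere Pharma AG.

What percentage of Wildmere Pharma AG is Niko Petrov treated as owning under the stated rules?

By spousal attribution (R3), Niko Petrov is treated as also owning Elif Rahimi's interest in Quarry Logistics SA, giving 51% + 47% = 98%.
Chain via Quarry Logistics SA (R1): 98% × 52% = 50.96% of Wildmere Pharma AG.
Direct interest in Wildmere Pharma AG: 6%.
Aggregating (R2): 50.96% + 6% = 56.96%.

56.96%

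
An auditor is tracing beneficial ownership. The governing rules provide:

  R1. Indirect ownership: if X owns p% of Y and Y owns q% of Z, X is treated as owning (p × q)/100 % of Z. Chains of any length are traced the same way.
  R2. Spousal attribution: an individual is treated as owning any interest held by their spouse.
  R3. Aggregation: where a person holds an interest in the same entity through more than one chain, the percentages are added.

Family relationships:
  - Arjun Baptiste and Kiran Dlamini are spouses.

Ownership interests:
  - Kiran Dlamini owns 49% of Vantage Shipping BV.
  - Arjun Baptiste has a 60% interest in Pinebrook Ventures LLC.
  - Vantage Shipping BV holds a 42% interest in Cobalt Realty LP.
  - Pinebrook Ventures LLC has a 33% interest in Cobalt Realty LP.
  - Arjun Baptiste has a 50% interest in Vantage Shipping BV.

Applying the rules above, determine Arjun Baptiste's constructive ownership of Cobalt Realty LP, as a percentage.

By spousal attribution (R2), Arjun Baptiste is treated as also owning Kiran Dlamini's interest in Vantage Shipping BV, giving 50% + 49% = 99%.
Chain via Pinebrook Ventures LLC (R1): 60% × 33% = 19.8% of Cobalt Realty LP.
Chain via Vantage Shipping BV (R1): 99% × 42% = 41.58% of Cobalt Realty LP.
Aggregating (R3): 19.8% + 41.58% = 61.38%.

61.38%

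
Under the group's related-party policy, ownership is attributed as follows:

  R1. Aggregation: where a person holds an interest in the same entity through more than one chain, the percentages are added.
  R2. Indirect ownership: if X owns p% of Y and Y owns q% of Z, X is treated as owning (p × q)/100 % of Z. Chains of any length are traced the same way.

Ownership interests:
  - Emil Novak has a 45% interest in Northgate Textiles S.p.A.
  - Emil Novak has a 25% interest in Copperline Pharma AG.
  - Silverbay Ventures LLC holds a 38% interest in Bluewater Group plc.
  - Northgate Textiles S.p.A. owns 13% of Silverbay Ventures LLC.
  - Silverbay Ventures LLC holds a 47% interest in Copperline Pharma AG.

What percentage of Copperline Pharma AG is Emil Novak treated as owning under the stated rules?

27.7495%

Chain via Northgate Textiles S.p.A. → Silverbay Ventures LLC (R2): 45% × 13% × 47% = 2.7495% of Copperline Pharma AG.
Direct interest in Copperline Pharma AG: 25%.
Aggregating (R1): 2.7495% + 25% = 27.7495%.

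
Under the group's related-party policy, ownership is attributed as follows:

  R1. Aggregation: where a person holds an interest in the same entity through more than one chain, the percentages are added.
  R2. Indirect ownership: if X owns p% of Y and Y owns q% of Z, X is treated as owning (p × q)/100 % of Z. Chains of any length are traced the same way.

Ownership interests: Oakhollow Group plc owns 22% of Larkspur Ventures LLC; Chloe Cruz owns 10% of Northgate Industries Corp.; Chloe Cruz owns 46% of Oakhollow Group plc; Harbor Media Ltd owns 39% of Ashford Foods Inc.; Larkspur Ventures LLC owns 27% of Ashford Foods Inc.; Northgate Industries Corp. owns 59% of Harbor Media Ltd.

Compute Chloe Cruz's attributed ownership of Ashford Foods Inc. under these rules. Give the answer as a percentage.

Chain via Northgate Industries Corp. → Harbor Media Ltd (R2): 10% × 59% × 39% = 2.301% of Ashford Foods Inc.
Chain via Oakhollow Group plc → Larkspur Ventures LLC (R2): 46% × 22% × 27% = 2.7324% of Ashford Foods Inc.
Aggregating (R1): 2.301% + 2.7324% = 5.0334%.

5.0334%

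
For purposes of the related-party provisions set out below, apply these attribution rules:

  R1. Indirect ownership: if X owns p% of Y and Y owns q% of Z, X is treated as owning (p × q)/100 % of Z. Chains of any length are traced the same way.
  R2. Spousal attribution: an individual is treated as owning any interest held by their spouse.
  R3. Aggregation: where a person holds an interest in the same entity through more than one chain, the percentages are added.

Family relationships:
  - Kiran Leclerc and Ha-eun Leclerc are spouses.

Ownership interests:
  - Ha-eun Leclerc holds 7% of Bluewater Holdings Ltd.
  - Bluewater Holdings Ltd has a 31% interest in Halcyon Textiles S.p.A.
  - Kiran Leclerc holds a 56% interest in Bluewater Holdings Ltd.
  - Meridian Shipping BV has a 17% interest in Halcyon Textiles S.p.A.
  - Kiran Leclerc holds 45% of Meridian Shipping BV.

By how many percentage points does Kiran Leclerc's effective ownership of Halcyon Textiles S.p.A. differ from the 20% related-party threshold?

By spousal attribution (R2), Kiran Leclerc is treated as also owning Ha-eun Leclerc's interest in Bluewater Holdings Ltd, giving 56% + 7% = 63%.
Chain via Meridian Shipping BV (R1): 45% × 17% = 7.65% of Halcyon Textiles S.p.A.
Chain via Bluewater Holdings Ltd (R1): 63% × 31% = 19.53% of Halcyon Textiles S.p.A.
Aggregating (R3): 7.65% + 19.53% = 27.18%.
27.18% exceeds the 20% threshold by 7.18 percentage points.

7.18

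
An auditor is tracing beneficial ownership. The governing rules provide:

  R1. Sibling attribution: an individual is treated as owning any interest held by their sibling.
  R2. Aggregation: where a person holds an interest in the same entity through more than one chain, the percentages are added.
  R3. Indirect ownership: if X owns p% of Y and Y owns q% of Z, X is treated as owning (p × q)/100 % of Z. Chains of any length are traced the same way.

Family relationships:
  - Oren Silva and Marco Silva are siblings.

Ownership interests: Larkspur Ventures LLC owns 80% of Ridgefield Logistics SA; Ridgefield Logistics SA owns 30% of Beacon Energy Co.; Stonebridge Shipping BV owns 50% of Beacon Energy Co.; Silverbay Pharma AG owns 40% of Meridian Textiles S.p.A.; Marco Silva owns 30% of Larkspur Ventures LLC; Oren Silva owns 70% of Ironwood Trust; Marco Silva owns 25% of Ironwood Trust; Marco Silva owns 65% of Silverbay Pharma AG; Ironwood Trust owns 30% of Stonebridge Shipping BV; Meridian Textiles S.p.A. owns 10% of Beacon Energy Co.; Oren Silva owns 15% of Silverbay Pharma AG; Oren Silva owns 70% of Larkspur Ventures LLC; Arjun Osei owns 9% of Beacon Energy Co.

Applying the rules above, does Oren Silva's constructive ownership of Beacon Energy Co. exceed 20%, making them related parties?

Yes

By sibling attribution (R1), Oren Silva is treated as also owning Marco Silva's interest in Silverbay Pharma AG, giving 15% + 65% = 80%.
By sibling attribution (R1), Oren Silva is treated as also owning Marco Silva's interest in Ironwood Trust, giving 70% + 25% = 95%.
By sibling attribution (R1), Oren Silva is treated as also owning Marco Silva's interest in Larkspur Ventures LLC, giving 70% + 30% = 100%.
Chain via Silverbay Pharma AG → Meridian Textiles S.p.A. (R3): 80% × 40% × 10% = 3.2% of Beacon Energy Co.
Chain via Ironwood Trust → Stonebridge Shipping BV (R3): 95% × 30% × 50% = 14.25% of Beacon Energy Co.
Chain via Larkspur Ventures LLC → Ridgefield Logistics SA (R3): 100% × 80% × 30% = 24% of Beacon Energy Co.
Aggregating (R2): 3.2% + 14.25% + 24% = 41.45%.
41.45% exceeds the 20% threshold, so Oren is a related party to Beacon Energy Co.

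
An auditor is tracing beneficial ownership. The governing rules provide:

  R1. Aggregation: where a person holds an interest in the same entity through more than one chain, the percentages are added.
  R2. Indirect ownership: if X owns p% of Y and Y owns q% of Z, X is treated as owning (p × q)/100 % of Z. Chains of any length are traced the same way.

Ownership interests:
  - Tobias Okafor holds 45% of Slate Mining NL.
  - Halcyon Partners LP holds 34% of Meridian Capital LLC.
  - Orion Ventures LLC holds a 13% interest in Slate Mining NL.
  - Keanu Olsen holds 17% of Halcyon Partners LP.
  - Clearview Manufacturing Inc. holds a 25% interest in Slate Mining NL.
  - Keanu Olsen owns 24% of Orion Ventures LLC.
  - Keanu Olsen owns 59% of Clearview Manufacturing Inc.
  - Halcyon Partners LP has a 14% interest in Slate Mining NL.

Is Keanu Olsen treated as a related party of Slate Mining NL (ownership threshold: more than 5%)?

Yes

Chain via Halcyon Partners LP (R2): 17% × 14% = 2.38% of Slate Mining NL.
Chain via Orion Ventures LLC (R2): 24% × 13% = 3.12% of Slate Mining NL.
Chain via Clearview Manufacturing Inc. (R2): 59% × 25% = 14.75% of Slate Mining NL.
Aggregating (R1): 2.38% + 3.12% + 14.75% = 20.25%.
20.25% exceeds the 5% threshold, so Keanu is a related party to Slate Mining NL.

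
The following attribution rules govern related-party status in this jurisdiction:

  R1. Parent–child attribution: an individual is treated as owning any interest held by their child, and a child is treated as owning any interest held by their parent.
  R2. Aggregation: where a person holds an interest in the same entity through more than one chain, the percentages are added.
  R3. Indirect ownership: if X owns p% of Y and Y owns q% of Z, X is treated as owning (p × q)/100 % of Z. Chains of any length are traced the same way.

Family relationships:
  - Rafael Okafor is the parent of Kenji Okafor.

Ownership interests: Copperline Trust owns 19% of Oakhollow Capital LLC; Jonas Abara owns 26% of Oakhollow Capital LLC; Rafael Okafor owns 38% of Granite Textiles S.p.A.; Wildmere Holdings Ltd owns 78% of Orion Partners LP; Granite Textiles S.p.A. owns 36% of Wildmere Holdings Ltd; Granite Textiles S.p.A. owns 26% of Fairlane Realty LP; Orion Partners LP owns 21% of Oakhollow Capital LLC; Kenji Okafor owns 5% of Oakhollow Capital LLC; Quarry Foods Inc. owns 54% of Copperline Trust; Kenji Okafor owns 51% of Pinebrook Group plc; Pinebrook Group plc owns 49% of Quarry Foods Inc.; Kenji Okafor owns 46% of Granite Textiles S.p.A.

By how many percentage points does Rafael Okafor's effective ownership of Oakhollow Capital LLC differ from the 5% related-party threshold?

7.517286

By parent–child attribution (R1), Rafael Okafor is treated as also owning Kenji Okafor's interest in Granite Textiles S.p.A, giving 38% + 46% = 84%.
By parent–child attribution (R1), Rafael Okafor is treated as owning Kenji Okafor's 51% interest in Pinebrook Group plc.
By parent–child attribution (R1), Rafael Okafor is treated as owning Kenji Okafor's 5% interest in Oakhollow Capital LLC.
Chain via Granite Textiles S.p.A. → Wildmere Holdings Ltd → Orion Partners LP (R3): 84% × 36% × 78% × 21% = 4.953312% of Oakhollow Capital LLC.
Chain via Pinebrook Group plc → Quarry Foods Inc. → Copperline Trust (R3): 51% × 49% × 54% × 19% = 2.563974% of Oakhollow Capital LLC.
Direct interest in Oakhollow Capital LLC: 5%.
Aggregating (R2): 4.953312% + 2.563974% + 5% = 12.517286%.
12.517286% exceeds the 5% threshold by 7.517286 percentage points.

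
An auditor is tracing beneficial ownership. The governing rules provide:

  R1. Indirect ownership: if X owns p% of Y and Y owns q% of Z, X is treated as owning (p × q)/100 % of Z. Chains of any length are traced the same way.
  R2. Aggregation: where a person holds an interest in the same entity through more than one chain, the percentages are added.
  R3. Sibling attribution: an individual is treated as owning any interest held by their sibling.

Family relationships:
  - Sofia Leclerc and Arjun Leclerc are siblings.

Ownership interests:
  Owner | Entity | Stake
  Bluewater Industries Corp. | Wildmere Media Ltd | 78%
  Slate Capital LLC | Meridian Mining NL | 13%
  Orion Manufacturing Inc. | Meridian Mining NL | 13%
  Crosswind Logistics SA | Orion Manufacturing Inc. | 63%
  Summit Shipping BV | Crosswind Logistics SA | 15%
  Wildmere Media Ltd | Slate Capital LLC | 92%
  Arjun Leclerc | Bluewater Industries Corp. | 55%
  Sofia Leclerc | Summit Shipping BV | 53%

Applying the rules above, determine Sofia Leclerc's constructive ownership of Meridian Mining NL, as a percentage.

5.781945%

By sibling attribution (R3), Sofia Leclerc is treated as owning Arjun Leclerc's 55% interest in Bluewater Industries Corp.
Chain via Summit Shipping BV → Crosswind Logistics SA → Orion Manufacturing Inc. (R1): 53% × 15% × 63% × 13% = 0.651105% of Meridian Mining NL.
Chain via Bluewater Industries Corp. → Wildmere Media Ltd → Slate Capital LLC (R1): 55% × 78% × 92% × 13% = 5.13084% of Meridian Mining NL.
Aggregating (R2): 0.651105% + 5.13084% = 5.781945%.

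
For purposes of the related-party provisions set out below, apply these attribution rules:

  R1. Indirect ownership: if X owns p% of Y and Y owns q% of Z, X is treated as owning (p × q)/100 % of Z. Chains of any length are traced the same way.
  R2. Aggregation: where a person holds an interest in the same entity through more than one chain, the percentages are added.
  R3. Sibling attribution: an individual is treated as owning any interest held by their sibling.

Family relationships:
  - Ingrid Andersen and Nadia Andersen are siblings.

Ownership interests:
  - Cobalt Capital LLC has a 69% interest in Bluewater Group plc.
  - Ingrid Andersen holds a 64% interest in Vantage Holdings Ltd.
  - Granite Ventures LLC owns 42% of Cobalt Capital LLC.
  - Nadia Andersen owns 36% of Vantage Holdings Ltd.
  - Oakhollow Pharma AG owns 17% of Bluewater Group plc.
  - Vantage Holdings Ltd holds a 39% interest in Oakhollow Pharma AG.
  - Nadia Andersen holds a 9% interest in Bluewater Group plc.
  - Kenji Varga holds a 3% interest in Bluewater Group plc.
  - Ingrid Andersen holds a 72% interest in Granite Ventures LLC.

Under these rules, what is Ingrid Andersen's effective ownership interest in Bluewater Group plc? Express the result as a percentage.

36.4956%

By sibling attribution (R3), Ingrid Andersen is treated as also owning Nadia Andersen's interest in Vantage Holdings Ltd, giving 64% + 36% = 100%.
By sibling attribution (R3), Ingrid Andersen is treated as owning Nadia Andersen's 9% interest in Bluewater Group plc.
Chain via Vantage Holdings Ltd → Oakhollow Pharma AG (R1): 100% × 39% × 17% = 6.63% of Bluewater Group plc.
Chain via Granite Ventures LLC → Cobalt Capital LLC (R1): 72% × 42% × 69% = 20.8656% of Bluewater Group plc.
Direct interest in Bluewater Group plc: 9%.
Aggregating (R2): 6.63% + 20.8656% + 9% = 36.4956%.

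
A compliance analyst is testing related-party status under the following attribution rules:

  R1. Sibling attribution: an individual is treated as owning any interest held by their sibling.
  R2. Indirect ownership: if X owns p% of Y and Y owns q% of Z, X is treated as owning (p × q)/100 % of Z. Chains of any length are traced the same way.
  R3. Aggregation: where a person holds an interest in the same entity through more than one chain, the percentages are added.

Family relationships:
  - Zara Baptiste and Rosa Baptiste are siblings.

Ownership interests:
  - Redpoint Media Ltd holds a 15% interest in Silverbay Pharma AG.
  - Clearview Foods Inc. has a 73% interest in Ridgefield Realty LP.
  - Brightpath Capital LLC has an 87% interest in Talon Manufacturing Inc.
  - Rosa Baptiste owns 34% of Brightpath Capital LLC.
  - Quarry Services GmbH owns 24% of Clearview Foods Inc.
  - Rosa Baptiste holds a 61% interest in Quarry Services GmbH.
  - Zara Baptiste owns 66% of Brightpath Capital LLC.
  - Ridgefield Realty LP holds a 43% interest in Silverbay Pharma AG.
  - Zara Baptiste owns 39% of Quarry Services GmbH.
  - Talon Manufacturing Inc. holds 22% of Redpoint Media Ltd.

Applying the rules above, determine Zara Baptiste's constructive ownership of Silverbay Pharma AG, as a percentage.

10.4046%

By sibling attribution (R1), Zara Baptiste is treated as also owning Rosa Baptiste's interest in Quarry Services GmbH, giving 39% + 61% = 100%.
By sibling attribution (R1), Zara Baptiste is treated as also owning Rosa Baptiste's interest in Brightpath Capital LLC, giving 66% + 34% = 100%.
Chain via Quarry Services GmbH → Clearview Foods Inc. → Ridgefield Realty LP (R2): 100% × 24% × 73% × 43% = 7.5336% of Silverbay Pharma AG.
Chain via Brightpath Capital LLC → Talon Manufacturing Inc. → Redpoint Media Ltd (R2): 100% × 87% × 22% × 15% = 2.871% of Silverbay Pharma AG.
Aggregating (R3): 7.5336% + 2.871% = 10.4046%.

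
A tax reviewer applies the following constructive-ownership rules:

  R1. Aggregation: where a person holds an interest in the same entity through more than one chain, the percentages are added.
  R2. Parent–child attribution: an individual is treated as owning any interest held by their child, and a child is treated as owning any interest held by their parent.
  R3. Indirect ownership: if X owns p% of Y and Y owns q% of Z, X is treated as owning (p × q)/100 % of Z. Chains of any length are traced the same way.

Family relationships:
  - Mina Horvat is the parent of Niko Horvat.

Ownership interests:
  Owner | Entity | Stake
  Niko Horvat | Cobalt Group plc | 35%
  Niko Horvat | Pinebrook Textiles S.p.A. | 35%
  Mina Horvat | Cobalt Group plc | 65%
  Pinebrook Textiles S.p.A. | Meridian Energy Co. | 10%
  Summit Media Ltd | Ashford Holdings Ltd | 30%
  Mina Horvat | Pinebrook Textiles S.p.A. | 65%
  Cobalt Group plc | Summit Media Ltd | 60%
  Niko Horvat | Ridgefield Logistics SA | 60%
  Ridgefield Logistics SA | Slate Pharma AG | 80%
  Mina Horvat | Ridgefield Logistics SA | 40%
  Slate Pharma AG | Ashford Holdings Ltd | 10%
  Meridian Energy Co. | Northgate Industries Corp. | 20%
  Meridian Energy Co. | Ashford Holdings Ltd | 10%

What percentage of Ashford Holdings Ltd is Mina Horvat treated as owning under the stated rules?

By parent–child attribution (R2), Mina Horvat is treated as also owning Niko Horvat's interest in Cobalt Group plc, giving 65% + 35% = 100%.
By parent–child attribution (R2), Mina Horvat is treated as also owning Niko Horvat's interest in Pinebrook Textiles S.p.A, giving 65% + 35% = 100%.
By parent–child attribution (R2), Mina Horvat is treated as also owning Niko Horvat's interest in Ridgefield Logistics SA, giving 40% + 60% = 100%.
Chain via Cobalt Group plc → Summit Media Ltd (R3): 100% × 60% × 30% = 18% of Ashford Holdings Ltd.
Chain via Pinebrook Textiles S.p.A. → Meridian Energy Co. (R3): 100% × 10% × 10% = 1% of Ashford Holdings Ltd.
Chain via Ridgefield Logistics SA → Slate Pharma AG (R3): 100% × 80% × 10% = 8% of Ashford Holdings Ltd.
Aggregating (R1): 18% + 1% + 8% = 27%.

27%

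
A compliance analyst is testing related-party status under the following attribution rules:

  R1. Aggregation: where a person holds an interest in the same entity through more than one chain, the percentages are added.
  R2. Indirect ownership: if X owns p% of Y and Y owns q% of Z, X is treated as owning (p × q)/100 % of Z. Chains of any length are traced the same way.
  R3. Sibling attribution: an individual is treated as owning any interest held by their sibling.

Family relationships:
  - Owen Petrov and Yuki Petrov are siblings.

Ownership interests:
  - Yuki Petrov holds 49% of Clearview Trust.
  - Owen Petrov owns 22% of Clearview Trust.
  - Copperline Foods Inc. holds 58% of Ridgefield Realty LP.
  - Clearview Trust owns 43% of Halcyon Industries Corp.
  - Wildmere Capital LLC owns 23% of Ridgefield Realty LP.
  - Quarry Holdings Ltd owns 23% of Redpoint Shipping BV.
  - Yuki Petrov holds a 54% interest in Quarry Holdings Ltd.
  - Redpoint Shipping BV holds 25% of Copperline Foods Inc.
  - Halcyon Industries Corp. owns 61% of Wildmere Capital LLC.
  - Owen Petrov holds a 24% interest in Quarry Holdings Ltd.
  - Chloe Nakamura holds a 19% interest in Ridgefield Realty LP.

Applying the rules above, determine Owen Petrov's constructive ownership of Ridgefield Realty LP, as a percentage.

6.884659%

By sibling attribution (R3), Owen Petrov is treated as also owning Yuki Petrov's interest in Clearview Trust, giving 22% + 49% = 71%.
By sibling attribution (R3), Owen Petrov is treated as also owning Yuki Petrov's interest in Quarry Holdings Ltd, giving 24% + 54% = 78%.
Chain via Clearview Trust → Halcyon Industries Corp. → Wildmere Capital LLC (R2): 71% × 43% × 61% × 23% = 4.283359% of Ridgefield Realty LP.
Chain via Quarry Holdings Ltd → Redpoint Shipping BV → Copperline Foods Inc. (R2): 78% × 23% × 25% × 58% = 2.6013% of Ridgefield Realty LP.
Aggregating (R1): 4.283359% + 2.6013% = 6.884659%.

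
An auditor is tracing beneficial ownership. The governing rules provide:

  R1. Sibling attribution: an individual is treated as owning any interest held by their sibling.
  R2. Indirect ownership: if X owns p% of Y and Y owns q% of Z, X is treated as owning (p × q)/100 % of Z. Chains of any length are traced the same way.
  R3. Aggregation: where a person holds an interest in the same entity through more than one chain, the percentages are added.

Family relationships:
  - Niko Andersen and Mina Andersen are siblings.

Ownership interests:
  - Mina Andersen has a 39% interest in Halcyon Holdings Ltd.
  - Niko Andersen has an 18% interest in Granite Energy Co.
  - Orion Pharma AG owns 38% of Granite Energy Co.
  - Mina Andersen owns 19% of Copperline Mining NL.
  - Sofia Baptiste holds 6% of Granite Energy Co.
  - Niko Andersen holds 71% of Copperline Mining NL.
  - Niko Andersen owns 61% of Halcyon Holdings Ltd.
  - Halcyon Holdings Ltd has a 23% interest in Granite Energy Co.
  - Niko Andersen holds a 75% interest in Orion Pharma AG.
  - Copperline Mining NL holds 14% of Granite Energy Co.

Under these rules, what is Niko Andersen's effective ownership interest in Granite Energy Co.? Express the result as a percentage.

By sibling attribution (R1), Niko Andersen is treated as also owning Mina Andersen's interest in Halcyon Holdings Ltd, giving 61% + 39% = 100%.
By sibling attribution (R1), Niko Andersen is treated as also owning Mina Andersen's interest in Copperline Mining NL, giving 71% + 19% = 90%.
Chain via Orion Pharma AG (R2): 75% × 38% = 28.5% of Granite Energy Co.
Chain via Halcyon Holdings Ltd (R2): 100% × 23% = 23% of Granite Energy Co.
Chain via Copperline Mining NL (R2): 90% × 14% = 12.6% of Granite Energy Co.
Direct interest in Granite Energy Co: 18%.
Aggregating (R3): 28.5% + 23% + 12.6% + 18% = 82.1%.

82.1%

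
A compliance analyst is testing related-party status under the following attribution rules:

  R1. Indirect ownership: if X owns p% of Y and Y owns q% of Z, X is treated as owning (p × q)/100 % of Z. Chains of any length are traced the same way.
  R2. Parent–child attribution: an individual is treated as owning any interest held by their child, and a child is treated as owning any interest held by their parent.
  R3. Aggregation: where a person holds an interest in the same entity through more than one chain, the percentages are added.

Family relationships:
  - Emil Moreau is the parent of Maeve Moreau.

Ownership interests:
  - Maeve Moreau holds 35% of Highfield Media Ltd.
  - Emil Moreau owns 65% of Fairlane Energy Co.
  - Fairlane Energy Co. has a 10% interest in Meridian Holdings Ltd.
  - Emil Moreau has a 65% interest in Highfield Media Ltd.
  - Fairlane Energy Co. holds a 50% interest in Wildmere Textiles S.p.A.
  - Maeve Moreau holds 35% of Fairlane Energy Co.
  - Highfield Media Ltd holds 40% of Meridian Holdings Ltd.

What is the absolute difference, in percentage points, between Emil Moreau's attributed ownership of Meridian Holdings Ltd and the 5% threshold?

By parent–child attribution (R2), Emil Moreau is treated as also owning Maeve Moreau's interest in Highfield Media Ltd, giving 65% + 35% = 100%.
By parent–child attribution (R2), Emil Moreau is treated as also owning Maeve Moreau's interest in Fairlane Energy Co, giving 65% + 35% = 100%.
Chain via Highfield Media Ltd (R1): 100% × 40% = 40% of Meridian Holdings Ltd.
Chain via Fairlane Energy Co. (R1): 100% × 10% = 10% of Meridian Holdings Ltd.
Aggregating (R3): 40% + 10% = 50%.
50% exceeds the 5% threshold by 45 percentage points.

45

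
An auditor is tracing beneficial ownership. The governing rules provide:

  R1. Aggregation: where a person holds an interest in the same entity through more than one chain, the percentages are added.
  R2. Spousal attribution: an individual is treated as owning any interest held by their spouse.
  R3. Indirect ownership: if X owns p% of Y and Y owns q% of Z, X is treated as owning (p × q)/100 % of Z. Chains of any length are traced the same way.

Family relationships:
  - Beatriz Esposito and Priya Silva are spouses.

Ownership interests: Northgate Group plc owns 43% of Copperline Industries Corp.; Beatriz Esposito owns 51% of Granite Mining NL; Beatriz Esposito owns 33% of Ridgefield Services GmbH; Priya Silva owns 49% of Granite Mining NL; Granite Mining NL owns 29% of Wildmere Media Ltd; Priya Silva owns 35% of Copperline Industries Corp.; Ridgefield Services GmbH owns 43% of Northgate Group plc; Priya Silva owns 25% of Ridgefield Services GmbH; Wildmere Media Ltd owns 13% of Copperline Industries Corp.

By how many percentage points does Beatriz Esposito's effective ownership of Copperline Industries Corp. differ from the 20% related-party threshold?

By spousal attribution (R2), Beatriz Esposito is treated as also owning Priya Silva's interest in Granite Mining NL, giving 51% + 49% = 100%.
By spousal attribution (R2), Beatriz Esposito is treated as also owning Priya Silva's interest in Ridgefield Services GmbH, giving 33% + 25% = 58%.
By spousal attribution (R2), Beatriz Esposito is treated as owning Priya Silva's 35% interest in Copperline Industries Corp.
Chain via Granite Mining NL → Wildmere Media Ltd (R3): 100% × 29% × 13% = 3.77% of Copperline Industries Corp.
Chain via Ridgefield Services GmbH → Northgate Group plc (R3): 58% × 43% × 43% = 10.7242% of Copperline Industries Corp.
Direct interest in Copperline Industries Corp: 35%.
Aggregating (R1): 3.77% + 10.7242% + 35% = 49.4942%.
49.4942% exceeds the 20% threshold by 29.4942 percentage points.

29.4942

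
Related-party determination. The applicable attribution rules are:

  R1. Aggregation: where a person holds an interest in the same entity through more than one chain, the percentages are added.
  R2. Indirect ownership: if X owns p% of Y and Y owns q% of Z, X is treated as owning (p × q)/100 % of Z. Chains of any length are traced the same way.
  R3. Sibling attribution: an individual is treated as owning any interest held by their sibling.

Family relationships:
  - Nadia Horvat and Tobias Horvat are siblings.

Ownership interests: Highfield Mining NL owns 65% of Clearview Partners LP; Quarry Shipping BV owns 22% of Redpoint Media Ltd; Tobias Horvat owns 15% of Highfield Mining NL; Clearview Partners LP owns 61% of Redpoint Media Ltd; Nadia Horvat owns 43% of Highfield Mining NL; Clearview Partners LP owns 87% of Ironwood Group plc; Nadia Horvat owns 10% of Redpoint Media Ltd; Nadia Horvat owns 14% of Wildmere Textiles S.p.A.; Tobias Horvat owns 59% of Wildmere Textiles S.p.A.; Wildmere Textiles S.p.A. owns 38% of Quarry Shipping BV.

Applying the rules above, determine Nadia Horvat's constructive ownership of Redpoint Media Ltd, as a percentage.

By sibling attribution (R3), Nadia Horvat is treated as also owning Tobias Horvat's interest in Highfield Mining NL, giving 43% + 15% = 58%.
By sibling attribution (R3), Nadia Horvat is treated as also owning Tobias Horvat's interest in Wildmere Textiles S.p.A, giving 14% + 59% = 73%.
Chain via Highfield Mining NL → Clearview Partners LP (R2): 58% × 65% × 61% = 22.997% of Redpoint Media Ltd.
Chain via Wildmere Textiles S.p.A. → Quarry Shipping BV (R2): 73% × 38% × 22% = 6.1028% of Redpoint Media Ltd.
Direct interest in Redpoint Media Ltd: 10%.
Aggregating (R1): 22.997% + 6.1028% + 10% = 39.0998%.

39.0998%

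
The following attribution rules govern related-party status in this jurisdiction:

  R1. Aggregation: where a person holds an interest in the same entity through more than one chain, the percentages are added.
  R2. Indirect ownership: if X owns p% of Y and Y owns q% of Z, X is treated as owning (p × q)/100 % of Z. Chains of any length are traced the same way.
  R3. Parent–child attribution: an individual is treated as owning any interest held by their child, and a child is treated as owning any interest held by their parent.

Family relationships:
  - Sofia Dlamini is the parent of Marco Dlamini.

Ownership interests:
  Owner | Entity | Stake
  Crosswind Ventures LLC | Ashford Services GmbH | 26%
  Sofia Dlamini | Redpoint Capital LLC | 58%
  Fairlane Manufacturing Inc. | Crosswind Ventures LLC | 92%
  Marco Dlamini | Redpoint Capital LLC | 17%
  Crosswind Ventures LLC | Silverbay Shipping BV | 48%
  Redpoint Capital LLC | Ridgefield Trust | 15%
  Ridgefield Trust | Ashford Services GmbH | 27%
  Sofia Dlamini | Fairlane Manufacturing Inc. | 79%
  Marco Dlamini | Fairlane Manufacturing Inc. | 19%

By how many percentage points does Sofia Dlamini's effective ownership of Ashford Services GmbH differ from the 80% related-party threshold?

53.5209

By parent–child attribution (R3), Sofia Dlamini is treated as also owning Marco Dlamini's interest in Fairlane Manufacturing Inc, giving 79% + 19% = 98%.
By parent–child attribution (R3), Sofia Dlamini is treated as also owning Marco Dlamini's interest in Redpoint Capital LLC, giving 58% + 17% = 75%.
Chain via Fairlane Manufacturing Inc. → Crosswind Ventures LLC (R2): 98% × 92% × 26% = 23.4416% of Ashford Services GmbH.
Chain via Redpoint Capital LLC → Ridgefield Trust (R2): 75% × 15% × 27% = 3.0375% of Ashford Services GmbH.
Aggregating (R1): 23.4416% + 3.0375% = 26.4791%.
26.4791% falls short of the 80% threshold by 53.5209 percentage points.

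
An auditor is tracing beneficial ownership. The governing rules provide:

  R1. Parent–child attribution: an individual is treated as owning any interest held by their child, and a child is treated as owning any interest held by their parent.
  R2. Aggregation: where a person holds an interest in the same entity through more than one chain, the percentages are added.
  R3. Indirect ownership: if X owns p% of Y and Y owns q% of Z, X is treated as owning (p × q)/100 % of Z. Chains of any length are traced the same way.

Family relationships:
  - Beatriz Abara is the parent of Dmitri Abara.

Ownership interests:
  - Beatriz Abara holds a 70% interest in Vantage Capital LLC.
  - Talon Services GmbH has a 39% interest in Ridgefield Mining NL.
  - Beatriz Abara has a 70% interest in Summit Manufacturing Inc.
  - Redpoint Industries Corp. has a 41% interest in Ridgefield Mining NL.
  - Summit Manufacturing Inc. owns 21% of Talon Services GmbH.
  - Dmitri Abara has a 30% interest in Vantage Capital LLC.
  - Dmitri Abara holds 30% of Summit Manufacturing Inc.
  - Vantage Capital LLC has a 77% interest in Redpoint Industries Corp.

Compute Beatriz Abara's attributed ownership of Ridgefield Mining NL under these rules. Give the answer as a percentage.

By parent–child attribution (R1), Beatriz Abara is treated as also owning Dmitri Abara's interest in Summit Manufacturing Inc, giving 70% + 30% = 100%.
By parent–child attribution (R1), Beatriz Abara is treated as also owning Dmitri Abara's interest in Vantage Capital LLC, giving 70% + 30% = 100%.
Chain via Summit Manufacturing Inc. → Talon Services GmbH (R3): 100% × 21% × 39% = 8.19% of Ridgefield Mining NL.
Chain via Vantage Capital LLC → Redpoint Industries Corp. (R3): 100% × 77% × 41% = 31.57% of Ridgefield Mining NL.
Aggregating (R2): 8.19% + 31.57% = 39.76%.

39.76%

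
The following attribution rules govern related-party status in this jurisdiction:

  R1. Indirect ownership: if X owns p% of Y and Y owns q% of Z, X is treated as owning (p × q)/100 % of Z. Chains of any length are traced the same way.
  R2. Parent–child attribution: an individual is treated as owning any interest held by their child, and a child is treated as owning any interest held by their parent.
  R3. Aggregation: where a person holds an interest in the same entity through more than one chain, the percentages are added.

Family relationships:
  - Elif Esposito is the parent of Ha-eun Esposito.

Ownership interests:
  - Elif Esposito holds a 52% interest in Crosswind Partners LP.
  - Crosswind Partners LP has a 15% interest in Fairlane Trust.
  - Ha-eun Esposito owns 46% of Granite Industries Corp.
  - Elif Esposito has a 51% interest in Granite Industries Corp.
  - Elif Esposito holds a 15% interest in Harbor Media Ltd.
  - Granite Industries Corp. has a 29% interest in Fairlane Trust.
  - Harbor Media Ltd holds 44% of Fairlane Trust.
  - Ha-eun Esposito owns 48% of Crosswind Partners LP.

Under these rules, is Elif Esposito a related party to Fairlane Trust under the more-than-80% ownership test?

No

By parent–child attribution (R2), Elif Esposito is treated as also owning Ha-eun Esposito's interest in Granite Industries Corp, giving 51% + 46% = 97%.
By parent–child attribution (R2), Elif Esposito is treated as also owning Ha-eun Esposito's interest in Crosswind Partners LP, giving 52% + 48% = 100%.
Chain via Granite Industries Corp. (R1): 97% × 29% = 28.13% of Fairlane Trust.
Chain via Crosswind Partners LP (R1): 100% × 15% = 15% of Fairlane Trust.
Chain via Harbor Media Ltd (R1): 15% × 44% = 6.6% of Fairlane Trust.
Aggregating (R3): 28.13% + 15% + 6.6% = 49.73%.
49.73% does not exceed the 80% threshold, so Elif is not a related party to Fairlane Trust.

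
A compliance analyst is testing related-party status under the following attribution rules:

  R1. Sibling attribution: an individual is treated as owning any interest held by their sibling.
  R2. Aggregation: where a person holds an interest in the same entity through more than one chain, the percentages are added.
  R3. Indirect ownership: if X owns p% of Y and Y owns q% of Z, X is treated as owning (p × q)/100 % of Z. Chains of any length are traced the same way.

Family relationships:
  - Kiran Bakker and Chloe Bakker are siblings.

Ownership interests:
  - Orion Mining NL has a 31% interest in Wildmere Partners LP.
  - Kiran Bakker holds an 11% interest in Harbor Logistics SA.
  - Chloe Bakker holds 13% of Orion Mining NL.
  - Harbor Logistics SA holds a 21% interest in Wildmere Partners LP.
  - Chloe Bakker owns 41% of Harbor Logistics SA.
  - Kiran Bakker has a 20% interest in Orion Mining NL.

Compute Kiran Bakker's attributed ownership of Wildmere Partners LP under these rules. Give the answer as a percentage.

By sibling attribution (R1), Kiran Bakker is treated as also owning Chloe Bakker's interest in Harbor Logistics SA, giving 11% + 41% = 52%.
By sibling attribution (R1), Kiran Bakker is treated as also owning Chloe Bakker's interest in Orion Mining NL, giving 20% + 13% = 33%.
Chain via Harbor Logistics SA (R3): 52% × 21% = 10.92% of Wildmere Partners LP.
Chain via Orion Mining NL (R3): 33% × 31% = 10.23% of Wildmere Partners LP.
Aggregating (R2): 10.92% + 10.23% = 21.15%.

21.15%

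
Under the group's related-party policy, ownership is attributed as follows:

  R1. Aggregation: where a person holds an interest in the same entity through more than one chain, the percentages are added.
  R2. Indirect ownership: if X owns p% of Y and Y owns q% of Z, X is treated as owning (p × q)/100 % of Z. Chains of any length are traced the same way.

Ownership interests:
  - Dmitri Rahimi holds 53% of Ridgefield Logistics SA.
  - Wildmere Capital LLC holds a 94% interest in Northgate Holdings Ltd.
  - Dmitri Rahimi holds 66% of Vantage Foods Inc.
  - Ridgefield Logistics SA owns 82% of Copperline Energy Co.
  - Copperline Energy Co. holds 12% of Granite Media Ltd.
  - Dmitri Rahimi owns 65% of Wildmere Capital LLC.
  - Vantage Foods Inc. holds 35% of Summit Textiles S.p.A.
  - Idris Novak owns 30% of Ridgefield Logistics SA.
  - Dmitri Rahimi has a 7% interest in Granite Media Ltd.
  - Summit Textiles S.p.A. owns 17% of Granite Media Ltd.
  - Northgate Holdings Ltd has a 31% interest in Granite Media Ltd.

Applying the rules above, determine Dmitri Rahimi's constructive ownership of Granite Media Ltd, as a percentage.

35.0832%

Chain via Ridgefield Logistics SA → Copperline Energy Co. (R2): 53% × 82% × 12% = 5.2152% of Granite Media Ltd.
Chain via Wildmere Capital LLC → Northgate Holdings Ltd (R2): 65% × 94% × 31% = 18.941% of Granite Media Ltd.
Chain via Vantage Foods Inc. → Summit Textiles S.p.A. (R2): 66% × 35% × 17% = 3.927% of Granite Media Ltd.
Direct interest in Granite Media Ltd: 7%.
Aggregating (R1): 5.2152% + 18.941% + 3.927% + 7% = 35.0832%.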